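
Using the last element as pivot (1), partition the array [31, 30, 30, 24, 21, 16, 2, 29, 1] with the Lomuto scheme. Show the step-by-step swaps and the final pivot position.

Lomuto partition with pivot = 1:

Initial array: [31, 30, 30, 24, 21, 16, 2, 29, 1]

arr[0]=31 > 1: no swap
arr[1]=30 > 1: no swap
arr[2]=30 > 1: no swap
arr[3]=24 > 1: no swap
arr[4]=21 > 1: no swap
arr[5]=16 > 1: no swap
arr[6]=2 > 1: no swap
arr[7]=29 > 1: no swap

Place pivot at position 0: [1, 30, 30, 24, 21, 16, 2, 29, 31]
Pivot position: 0

After partitioning with pivot 1, the array becomes [1, 30, 30, 24, 21, 16, 2, 29, 31]. The pivot is placed at index 0. All elements to the left of the pivot are <= 1, and all elements to the right are > 1.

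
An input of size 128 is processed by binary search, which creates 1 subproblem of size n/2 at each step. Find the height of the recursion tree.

For divide and conquer with division factor 2:

Problem sizes at each level:
Level 0: 128
Level 1: 64
Level 2: 32
Level 3: 16
Level 4: 8
Level 5: 4
Level 6: 2
Level 7: 1

The root is level 0 and the size-1 base case is level 7 (the tree spans levels 0 through 7, i.e. 8 levels counting the root), so the depth is the number of divisions: log_2(128) = 7

The recursion tree depth is log_2(128) = 7. At each level, the problem size is divided by 2, so it takes 7 divisions to reduce to a base case of size 1. The algorithm makes 1 recursive call at each level.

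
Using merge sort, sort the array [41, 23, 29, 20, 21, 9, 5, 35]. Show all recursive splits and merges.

Merge sort trace:

Split: [41, 23, 29, 20, 21, 9, 5, 35] -> [41, 23, 29, 20] and [21, 9, 5, 35]
  Split: [41, 23, 29, 20] -> [41, 23] and [29, 20]
    Split: [41, 23] -> [41] and [23]
    Merge: [41] + [23] -> [23, 41]
    Split: [29, 20] -> [29] and [20]
    Merge: [29] + [20] -> [20, 29]
  Merge: [23, 41] + [20, 29] -> [20, 23, 29, 41]
  Split: [21, 9, 5, 35] -> [21, 9] and [5, 35]
    Split: [21, 9] -> [21] and [9]
    Merge: [21] + [9] -> [9, 21]
    Split: [5, 35] -> [5] and [35]
    Merge: [5] + [35] -> [5, 35]
  Merge: [9, 21] + [5, 35] -> [5, 9, 21, 35]
Merge: [20, 23, 29, 41] + [5, 9, 21, 35] -> [5, 9, 20, 21, 23, 29, 35, 41]

Final sorted array: [5, 9, 20, 21, 23, 29, 35, 41]

The merge sort proceeds by recursively splitting the array and merging sorted halves.
After all merges, the sorted array is [5, 9, 20, 21, 23, 29, 35, 41].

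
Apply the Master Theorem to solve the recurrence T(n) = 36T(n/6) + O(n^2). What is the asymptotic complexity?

Master Theorem for T(n) = 36T(n/6) + O(n^2):

a = 36, b = 6, c = 2
log_b(a) = log_6(36) = 2.0000

Case 2: c = 2 = log_6(36) = 2.0000
T(n) = O(n^2 log n) = O(n^2 log n)

For T(n) = 36T(n/6) + O(n^2): log_6(36) = 2.0000. This is Case 2 of the Master Theorem (c = log_b(a), equal work at all levels), giving O(n^2 log n).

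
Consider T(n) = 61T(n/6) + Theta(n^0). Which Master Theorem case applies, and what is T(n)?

Master Theorem for T(n) = 61T(n/6) + O(n^0):

a = 61, b = 6, c = 0
log_b(a) = log_6(61) = 2.2943

Case 1: c = 0 < log_6(61) = 2.2943
T(n) = O(n^(log_6 61))

For T(n) = 61T(n/6) + O(n^0): log_6(61) = 2.2943. This is Case 1 of the Master Theorem (c < log_b(a), work dominated by leaves), giving O(n^(log_6 61)).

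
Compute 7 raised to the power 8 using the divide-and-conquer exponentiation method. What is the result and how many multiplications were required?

Computing 7^8 by squaring (build up from 7^1; each line after the first costs one multiplication):

7^1 = 7
7^2 = (7^1)^2 = 7^2 = 49
7^4 = (7^2)^2 = 49^2 = 2401
7^8 = (7^4)^2 = 2401^2 = 5764801

Result: 5764801
Multiplications needed: 3 (3 lines after 7^1)

7^8 = 5764801. Using exponentiation by squaring, this requires 3 multiplications. The key idea: if the exponent is even, square the half-power; if odd, multiply by the base once.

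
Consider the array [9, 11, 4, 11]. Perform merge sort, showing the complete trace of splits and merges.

Merge sort trace:

Split: [9, 11, 4, 11] -> [9, 11] and [4, 11]
  Split: [9, 11] -> [9] and [11]
  Merge: [9] + [11] -> [9, 11]
  Split: [4, 11] -> [4] and [11]
  Merge: [4] + [11] -> [4, 11]
Merge: [9, 11] + [4, 11] -> [4, 9, 11, 11]

Final sorted array: [4, 9, 11, 11]

The merge sort proceeds by recursively splitting the array and merging sorted halves.
After all merges, the sorted array is [4, 9, 11, 11].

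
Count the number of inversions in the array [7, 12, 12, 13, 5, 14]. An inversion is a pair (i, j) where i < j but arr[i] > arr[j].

Finding inversions in [7, 12, 12, 13, 5, 14]:

(0, 4): arr[0]=7 > arr[4]=5
(1, 4): arr[1]=12 > arr[4]=5
(2, 4): arr[2]=12 > arr[4]=5
(3, 4): arr[3]=13 > arr[4]=5

Total inversions: 4

The array has 4 inversion(s): (0,4), (1,4), (2,4), (3,4). Each pair (i,j) satisfies i < j and arr[i] > arr[j].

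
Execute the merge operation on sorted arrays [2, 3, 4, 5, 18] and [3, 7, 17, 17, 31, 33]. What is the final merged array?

Merging process:

Compare 2 vs 3: take 2 from left. Merged: [2]
Compare 3 vs 3: take 3 from left. Merged: [2, 3]
Compare 4 vs 3: take 3 from right. Merged: [2, 3, 3]
Compare 4 vs 7: take 4 from left. Merged: [2, 3, 3, 4]
Compare 5 vs 7: take 5 from left. Merged: [2, 3, 3, 4, 5]
Compare 18 vs 7: take 7 from right. Merged: [2, 3, 3, 4, 5, 7]
Compare 18 vs 17: take 17 from right. Merged: [2, 3, 3, 4, 5, 7, 17]
Compare 18 vs 17: take 17 from right. Merged: [2, 3, 3, 4, 5, 7, 17, 17]
Compare 18 vs 31: take 18 from left. Merged: [2, 3, 3, 4, 5, 7, 17, 17, 18]
Append remaining from right: [31, 33]. Merged: [2, 3, 3, 4, 5, 7, 17, 17, 18, 31, 33]

Final merged array: [2, 3, 3, 4, 5, 7, 17, 17, 18, 31, 33]
Total comparisons: 9

The merged array is [2, 3, 3, 4, 5, 7, 17, 17, 18, 31, 33], requiring 9 comparisons. The merge step runs in O(n) time where n is the total number of elements.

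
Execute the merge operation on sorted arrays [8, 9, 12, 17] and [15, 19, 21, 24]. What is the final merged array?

Merging process:

Compare 8 vs 15: take 8 from left. Merged: [8]
Compare 9 vs 15: take 9 from left. Merged: [8, 9]
Compare 12 vs 15: take 12 from left. Merged: [8, 9, 12]
Compare 17 vs 15: take 15 from right. Merged: [8, 9, 12, 15]
Compare 17 vs 19: take 17 from left. Merged: [8, 9, 12, 15, 17]
Append remaining from right: [19, 21, 24]. Merged: [8, 9, 12, 15, 17, 19, 21, 24]

Final merged array: [8, 9, 12, 15, 17, 19, 21, 24]
Total comparisons: 5

The merged array is [8, 9, 12, 15, 17, 19, 21, 24], requiring 5 comparisons. The merge step runs in O(n) time where n is the total number of elements.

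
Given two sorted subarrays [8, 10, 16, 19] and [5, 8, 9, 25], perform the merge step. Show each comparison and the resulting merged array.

Merging process:

Compare 8 vs 5: take 5 from right. Merged: [5]
Compare 8 vs 8: take 8 from left. Merged: [5, 8]
Compare 10 vs 8: take 8 from right. Merged: [5, 8, 8]
Compare 10 vs 9: take 9 from right. Merged: [5, 8, 8, 9]
Compare 10 vs 25: take 10 from left. Merged: [5, 8, 8, 9, 10]
Compare 16 vs 25: take 16 from left. Merged: [5, 8, 8, 9, 10, 16]
Compare 19 vs 25: take 19 from left. Merged: [5, 8, 8, 9, 10, 16, 19]
Append remaining from right: [25]. Merged: [5, 8, 8, 9, 10, 16, 19, 25]

Final merged array: [5, 8, 8, 9, 10, 16, 19, 25]
Total comparisons: 7

The merged array is [5, 8, 8, 9, 10, 16, 19, 25], requiring 7 comparisons. The merge step runs in O(n) time where n is the total number of elements.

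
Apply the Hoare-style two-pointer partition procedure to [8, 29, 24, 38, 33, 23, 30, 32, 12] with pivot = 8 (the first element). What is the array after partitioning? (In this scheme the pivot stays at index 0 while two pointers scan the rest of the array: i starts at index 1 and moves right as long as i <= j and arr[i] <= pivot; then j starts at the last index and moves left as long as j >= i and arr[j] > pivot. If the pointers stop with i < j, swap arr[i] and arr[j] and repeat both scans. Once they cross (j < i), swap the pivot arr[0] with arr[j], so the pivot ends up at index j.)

Hoare-style two-pointer partition with pivot = 8:

Initial array: [8, 29, 24, 38, 33, 23, 30, 32, 12]

Pointers start at i = 1, j = 8.
i ends at 1, j ends at 0: the pointers have crossed (j < i), so scanning stops.

j = 0, so swapping arr[0] with arr[j] leaves the pivot at position 0: [8, 29, 24, 38, 33, 23, 30, 32, 12]
Pivot position: 0

After partitioning with pivot 8, the array becomes [8, 29, 24, 38, 33, 23, 30, 32, 12]. The pivot is placed at index 0. All elements to the left of the pivot are <= 8, and all elements to the right are > 8.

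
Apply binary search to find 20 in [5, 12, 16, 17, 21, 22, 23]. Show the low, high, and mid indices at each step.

Binary search for 20 in [5, 12, 16, 17, 21, 22, 23]:

lo=0, hi=6, mid=3, arr[mid]=17 -> 17 < 20, search right half
lo=4, hi=6, mid=5, arr[mid]=22 -> 22 > 20, search left half
lo=4, hi=4, mid=4, arr[mid]=21 -> 21 > 20, search left half
lo=4 > hi=3, target 20 not found

Binary search determines that 20 is not in the array after 3 comparisons. The search space was exhausted without finding the target.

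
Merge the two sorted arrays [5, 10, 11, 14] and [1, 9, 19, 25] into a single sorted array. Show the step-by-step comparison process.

Merging process:

Compare 5 vs 1: take 1 from right. Merged: [1]
Compare 5 vs 9: take 5 from left. Merged: [1, 5]
Compare 10 vs 9: take 9 from right. Merged: [1, 5, 9]
Compare 10 vs 19: take 10 from left. Merged: [1, 5, 9, 10]
Compare 11 vs 19: take 11 from left. Merged: [1, 5, 9, 10, 11]
Compare 14 vs 19: take 14 from left. Merged: [1, 5, 9, 10, 11, 14]
Append remaining from right: [19, 25]. Merged: [1, 5, 9, 10, 11, 14, 19, 25]

Final merged array: [1, 5, 9, 10, 11, 14, 19, 25]
Total comparisons: 6

The merged array is [1, 5, 9, 10, 11, 14, 19, 25], requiring 6 comparisons. The merge step runs in O(n) time where n is the total number of elements.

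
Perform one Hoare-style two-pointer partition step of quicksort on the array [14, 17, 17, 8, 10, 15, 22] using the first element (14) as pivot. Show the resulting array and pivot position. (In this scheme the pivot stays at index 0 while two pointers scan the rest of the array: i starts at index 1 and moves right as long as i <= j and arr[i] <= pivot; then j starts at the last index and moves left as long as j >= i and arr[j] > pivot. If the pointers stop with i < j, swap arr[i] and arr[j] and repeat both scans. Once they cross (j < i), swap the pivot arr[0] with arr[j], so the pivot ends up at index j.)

Hoare-style two-pointer partition with pivot = 14:

Initial array: [14, 17, 17, 8, 10, 15, 22]

Pointers start at i = 1, j = 6.
i stops at index 1 (arr[1]=17 > 14), j stops at index 4 (arr[4]=10 <= 14): swap arr[1] and arr[4], array becomes [14, 10, 17, 8, 17, 15, 22]
i stops at index 2 (arr[2]=17 > 14), j stops at index 3 (arr[3]=8 <= 14): swap arr[2] and arr[3], array becomes [14, 10, 8, 17, 17, 15, 22]
i ends at 3, j ends at 2: the pointers have crossed (j < i), so scanning stops.

Swap pivot arr[0] with arr[2] to place pivot at position 2: [8, 10, 14, 17, 17, 15, 22]
Pivot position: 2

After partitioning with pivot 14, the array becomes [8, 10, 14, 17, 17, 15, 22]. The pivot is placed at index 2. All elements to the left of the pivot are <= 14, and all elements to the right are > 14.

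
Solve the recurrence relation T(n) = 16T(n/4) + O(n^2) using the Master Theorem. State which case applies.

Master Theorem for T(n) = 16T(n/4) + O(n^2):

a = 16, b = 4, c = 2
log_b(a) = log_4(16) = 2.0000

Case 2: c = 2 = log_4(16) = 2.0000
T(n) = O(n^2 log n) = O(n^2 log n)

For T(n) = 16T(n/4) + O(n^2): log_4(16) = 2.0000. This is Case 2 of the Master Theorem (c = log_b(a), equal work at all levels), giving O(n^2 log n).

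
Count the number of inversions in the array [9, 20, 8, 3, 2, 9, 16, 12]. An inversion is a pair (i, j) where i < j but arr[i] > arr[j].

Finding inversions in [9, 20, 8, 3, 2, 9, 16, 12]:

(0, 2): arr[0]=9 > arr[2]=8
(0, 3): arr[0]=9 > arr[3]=3
(0, 4): arr[0]=9 > arr[4]=2
(1, 2): arr[1]=20 > arr[2]=8
(1, 3): arr[1]=20 > arr[3]=3
(1, 4): arr[1]=20 > arr[4]=2
(1, 5): arr[1]=20 > arr[5]=9
(1, 6): arr[1]=20 > arr[6]=16
(1, 7): arr[1]=20 > arr[7]=12
(2, 3): arr[2]=8 > arr[3]=3
(2, 4): arr[2]=8 > arr[4]=2
(3, 4): arr[3]=3 > arr[4]=2
(6, 7): arr[6]=16 > arr[7]=12

Total inversions: 13

The array has 13 inversion(s): (0,2), (0,3), (0,4), (1,2), (1,3), (1,4), (1,5), (1,6), (1,7), (2,3), (2,4), (3,4), (6,7). Each pair (i,j) satisfies i < j and arr[i] > arr[j].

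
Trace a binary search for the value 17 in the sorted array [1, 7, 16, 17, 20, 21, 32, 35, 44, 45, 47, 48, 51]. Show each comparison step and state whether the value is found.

Binary search for 17 in [1, 7, 16, 17, 20, 21, 32, 35, 44, 45, 47, 48, 51]:

lo=0, hi=12, mid=6, arr[mid]=32 -> 32 > 17, search left half
lo=0, hi=5, mid=2, arr[mid]=16 -> 16 < 17, search right half
lo=3, hi=5, mid=4, arr[mid]=20 -> 20 > 17, search left half
lo=3, hi=3, mid=3, arr[mid]=17 -> Found target at index 3!

Binary search finds 17 at index 3 after 4 comparisons. The search repeatedly halves the search space by comparing with the middle element.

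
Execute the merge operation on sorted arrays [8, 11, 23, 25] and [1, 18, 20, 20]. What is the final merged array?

Merging process:

Compare 8 vs 1: take 1 from right. Merged: [1]
Compare 8 vs 18: take 8 from left. Merged: [1, 8]
Compare 11 vs 18: take 11 from left. Merged: [1, 8, 11]
Compare 23 vs 18: take 18 from right. Merged: [1, 8, 11, 18]
Compare 23 vs 20: take 20 from right. Merged: [1, 8, 11, 18, 20]
Compare 23 vs 20: take 20 from right. Merged: [1, 8, 11, 18, 20, 20]
Append remaining from left: [23, 25]. Merged: [1, 8, 11, 18, 20, 20, 23, 25]

Final merged array: [1, 8, 11, 18, 20, 20, 23, 25]
Total comparisons: 6

The merged array is [1, 8, 11, 18, 20, 20, 23, 25], requiring 6 comparisons. The merge step runs in O(n) time where n is the total number of elements.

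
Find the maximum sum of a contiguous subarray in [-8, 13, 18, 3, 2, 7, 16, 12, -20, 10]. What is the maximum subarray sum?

Using Kadane's algorithm on [-8, 13, 18, 3, 2, 7, 16, 12, -20, 10]:

Scanning through the array:
Position 1 (value 13): max_ending_here = 13, max_so_far = 13
Position 2 (value 18): max_ending_here = 31, max_so_far = 31
Position 3 (value 3): max_ending_here = 34, max_so_far = 34
Position 4 (value 2): max_ending_here = 36, max_so_far = 36
Position 5 (value 7): max_ending_here = 43, max_so_far = 43
Position 6 (value 16): max_ending_here = 59, max_so_far = 59
Position 7 (value 12): max_ending_here = 71, max_so_far = 71
Position 8 (value -20): max_ending_here = 51, max_so_far = 71
Position 9 (value 10): max_ending_here = 61, max_so_far = 71

Maximum subarray: [13, 18, 3, 2, 7, 16, 12]
Maximum sum: 71

The maximum subarray is [13, 18, 3, 2, 7, 16, 12] with sum 71. This subarray runs from index 1 to index 7.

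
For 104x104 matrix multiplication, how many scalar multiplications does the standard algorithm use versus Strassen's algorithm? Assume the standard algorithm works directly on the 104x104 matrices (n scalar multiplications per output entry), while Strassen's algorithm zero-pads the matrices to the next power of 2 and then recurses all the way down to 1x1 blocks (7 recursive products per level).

Matrix multiplication for 104x104 matrices:

Strassen's algorithm requires power-of-2 dimensions. Pad 104x104 to 128x128 (next power of 2).

Standard algorithm: 104^3 = 1124864 multiplications
Strassen's algorithm: 7^(log2(128)) = 7^7 = 823543 multiplications
Savings: 1124864 - 823543 = 301321 multiplications

Standard: 1124864 multiplications (104^3). Strassen: 823543 multiplications (7^7, after padding to 128x128). Strassen reduces 8 recursive multiplications to 7 at each level.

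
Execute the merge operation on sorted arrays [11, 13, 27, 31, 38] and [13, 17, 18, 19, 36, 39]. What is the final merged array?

Merging process:

Compare 11 vs 13: take 11 from left. Merged: [11]
Compare 13 vs 13: take 13 from left. Merged: [11, 13]
Compare 27 vs 13: take 13 from right. Merged: [11, 13, 13]
Compare 27 vs 17: take 17 from right. Merged: [11, 13, 13, 17]
Compare 27 vs 18: take 18 from right. Merged: [11, 13, 13, 17, 18]
Compare 27 vs 19: take 19 from right. Merged: [11, 13, 13, 17, 18, 19]
Compare 27 vs 36: take 27 from left. Merged: [11, 13, 13, 17, 18, 19, 27]
Compare 31 vs 36: take 31 from left. Merged: [11, 13, 13, 17, 18, 19, 27, 31]
Compare 38 vs 36: take 36 from right. Merged: [11, 13, 13, 17, 18, 19, 27, 31, 36]
Compare 38 vs 39: take 38 from left. Merged: [11, 13, 13, 17, 18, 19, 27, 31, 36, 38]
Append remaining from right: [39]. Merged: [11, 13, 13, 17, 18, 19, 27, 31, 36, 38, 39]

Final merged array: [11, 13, 13, 17, 18, 19, 27, 31, 36, 38, 39]
Total comparisons: 10

The merged array is [11, 13, 13, 17, 18, 19, 27, 31, 36, 38, 39], requiring 10 comparisons. The merge step runs in O(n) time where n is the total number of elements.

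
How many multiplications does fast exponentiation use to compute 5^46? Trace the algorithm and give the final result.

Computing 5^46 by squaring (build up from 5^1; each line after the first costs one multiplication):

5^1 = 5
5^2 = (5^1)^2 = 5^2 = 25
5^4 = (5^2)^2 = 25^2 = 625
5^5 = 5 * 5^4 = 5 * 625 = 3125
5^10 = (5^5)^2 = 3125^2 = 9765625
5^11 = 5 * 5^10 = 5 * 9765625 = 48828125
5^22 = (5^11)^2 = 48828125^2 = 2384185791015625
5^23 = 5 * 5^22 = 5 * 2384185791015625 = 11920928955078125
5^46 = (5^23)^2 = 11920928955078125^2 = 142108547152020037174224853515625

Result: 142108547152020037174224853515625
Multiplications needed: 8 (8 lines after 5^1)

5^46 = 142108547152020037174224853515625. Using exponentiation by squaring, this requires 8 multiplications. The key idea: if the exponent is even, square the half-power; if odd, multiply by the base once.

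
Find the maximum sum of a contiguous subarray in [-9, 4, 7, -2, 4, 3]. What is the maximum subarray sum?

Using Kadane's algorithm on [-9, 4, 7, -2, 4, 3]:

Scanning through the array:
Position 1 (value 4): max_ending_here = 4, max_so_far = 4
Position 2 (value 7): max_ending_here = 11, max_so_far = 11
Position 3 (value -2): max_ending_here = 9, max_so_far = 11
Position 4 (value 4): max_ending_here = 13, max_so_far = 13
Position 5 (value 3): max_ending_here = 16, max_so_far = 16

Maximum subarray: [4, 7, -2, 4, 3]
Maximum sum: 16

The maximum subarray is [4, 7, -2, 4, 3] with sum 16. This subarray runs from index 1 to index 5.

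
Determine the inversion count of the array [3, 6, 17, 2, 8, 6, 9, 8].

Finding inversions in [3, 6, 17, 2, 8, 6, 9, 8]:

(0, 3): arr[0]=3 > arr[3]=2
(1, 3): arr[1]=6 > arr[3]=2
(2, 3): arr[2]=17 > arr[3]=2
(2, 4): arr[2]=17 > arr[4]=8
(2, 5): arr[2]=17 > arr[5]=6
(2, 6): arr[2]=17 > arr[6]=9
(2, 7): arr[2]=17 > arr[7]=8
(4, 5): arr[4]=8 > arr[5]=6
(6, 7): arr[6]=9 > arr[7]=8

Total inversions: 9

The array has 9 inversion(s): (0,3), (1,3), (2,3), (2,4), (2,5), (2,6), (2,7), (4,5), (6,7). Each pair (i,j) satisfies i < j and arr[i] > arr[j].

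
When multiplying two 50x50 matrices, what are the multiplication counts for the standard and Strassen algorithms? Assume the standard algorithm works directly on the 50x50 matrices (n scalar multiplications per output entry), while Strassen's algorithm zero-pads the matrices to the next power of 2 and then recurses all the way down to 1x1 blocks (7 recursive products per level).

Matrix multiplication for 50x50 matrices:

Strassen's algorithm requires power-of-2 dimensions. Pad 50x50 to 64x64 (next power of 2).

Standard algorithm: 50^3 = 125000 multiplications
Strassen's algorithm: 7^(log2(64)) = 7^6 = 117649 multiplications
Savings: 125000 - 117649 = 7351 multiplications

Standard: 125000 multiplications (50^3). Strassen: 117649 multiplications (7^6, after padding to 64x64). Strassen reduces 8 recursive multiplications to 7 at each level.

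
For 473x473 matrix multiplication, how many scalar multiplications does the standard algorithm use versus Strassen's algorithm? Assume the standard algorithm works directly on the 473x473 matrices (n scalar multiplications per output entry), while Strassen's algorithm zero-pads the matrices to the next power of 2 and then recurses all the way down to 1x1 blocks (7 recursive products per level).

Matrix multiplication for 473x473 matrices:

Strassen's algorithm requires power-of-2 dimensions. Pad 473x473 to 512x512 (next power of 2).

Standard algorithm: 473^3 = 105823817 multiplications
Strassen's algorithm: 7^(log2(512)) = 7^9 = 40353607 multiplications
Savings: 105823817 - 40353607 = 65470210 multiplications

Standard: 105823817 multiplications (473^3). Strassen: 40353607 multiplications (7^9, after padding to 512x512). Strassen reduces 8 recursive multiplications to 7 at each level.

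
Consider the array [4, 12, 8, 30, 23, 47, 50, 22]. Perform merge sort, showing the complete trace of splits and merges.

Merge sort trace:

Split: [4, 12, 8, 30, 23, 47, 50, 22] -> [4, 12, 8, 30] and [23, 47, 50, 22]
  Split: [4, 12, 8, 30] -> [4, 12] and [8, 30]
    Split: [4, 12] -> [4] and [12]
    Merge: [4] + [12] -> [4, 12]
    Split: [8, 30] -> [8] and [30]
    Merge: [8] + [30] -> [8, 30]
  Merge: [4, 12] + [8, 30] -> [4, 8, 12, 30]
  Split: [23, 47, 50, 22] -> [23, 47] and [50, 22]
    Split: [23, 47] -> [23] and [47]
    Merge: [23] + [47] -> [23, 47]
    Split: [50, 22] -> [50] and [22]
    Merge: [50] + [22] -> [22, 50]
  Merge: [23, 47] + [22, 50] -> [22, 23, 47, 50]
Merge: [4, 8, 12, 30] + [22, 23, 47, 50] -> [4, 8, 12, 22, 23, 30, 47, 50]

Final sorted array: [4, 8, 12, 22, 23, 30, 47, 50]

The merge sort proceeds by recursively splitting the array and merging sorted halves.
After all merges, the sorted array is [4, 8, 12, 22, 23, 30, 47, 50].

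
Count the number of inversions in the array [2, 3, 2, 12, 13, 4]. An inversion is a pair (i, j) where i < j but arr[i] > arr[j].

Finding inversions in [2, 3, 2, 12, 13, 4]:

(1, 2): arr[1]=3 > arr[2]=2
(3, 5): arr[3]=12 > arr[5]=4
(4, 5): arr[4]=13 > arr[5]=4

Total inversions: 3

The array has 3 inversion(s): (1,2), (3,5), (4,5). Each pair (i,j) satisfies i < j and arr[i] > arr[j].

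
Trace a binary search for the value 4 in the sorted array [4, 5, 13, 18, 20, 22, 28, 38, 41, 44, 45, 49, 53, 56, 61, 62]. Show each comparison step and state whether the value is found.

Binary search for 4 in [4, 5, 13, 18, 20, 22, 28, 38, 41, 44, 45, 49, 53, 56, 61, 62]:

lo=0, hi=15, mid=7, arr[mid]=38 -> 38 > 4, search left half
lo=0, hi=6, mid=3, arr[mid]=18 -> 18 > 4, search left half
lo=0, hi=2, mid=1, arr[mid]=5 -> 5 > 4, search left half
lo=0, hi=0, mid=0, arr[mid]=4 -> Found target at index 0!

Binary search finds 4 at index 0 after 4 comparisons. The search repeatedly halves the search space by comparing with the middle element.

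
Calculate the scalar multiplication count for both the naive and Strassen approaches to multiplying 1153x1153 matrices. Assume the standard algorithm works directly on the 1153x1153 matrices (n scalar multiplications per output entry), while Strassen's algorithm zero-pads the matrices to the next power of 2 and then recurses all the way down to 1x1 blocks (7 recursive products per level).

Matrix multiplication for 1153x1153 matrices:

Strassen's algorithm requires power-of-2 dimensions. Pad 1153x1153 to 2048x2048 (next power of 2).

Standard algorithm: 1153^3 = 1532808577 multiplications
Strassen's algorithm: 7^(log2(2048)) = 7^11 = 1977326743 multiplications
Difference: 1532808577 - 1977326743 = -444518166 (Strassen uses MORE here due to padding overhead — for small or just-over-power-of-2 n, padding can outweigh the per-level savings)

Standard: 1532808577 multiplications (1153^3). Strassen: 1977326743 multiplications (7^11, after padding to 2048x2048). Strassen reduces 8 recursive multiplications to 7 at each level.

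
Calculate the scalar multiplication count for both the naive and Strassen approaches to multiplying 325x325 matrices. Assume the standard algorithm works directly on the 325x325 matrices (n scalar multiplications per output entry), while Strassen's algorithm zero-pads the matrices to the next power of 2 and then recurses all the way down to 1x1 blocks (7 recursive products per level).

Matrix multiplication for 325x325 matrices:

Strassen's algorithm requires power-of-2 dimensions. Pad 325x325 to 512x512 (next power of 2).

Standard algorithm: 325^3 = 34328125 multiplications
Strassen's algorithm: 7^(log2(512)) = 7^9 = 40353607 multiplications
Difference: 34328125 - 40353607 = -6025482 (Strassen uses MORE here due to padding overhead — for small or just-over-power-of-2 n, padding can outweigh the per-level savings)

Standard: 34328125 multiplications (325^3). Strassen: 40353607 multiplications (7^9, after padding to 512x512). Strassen reduces 8 recursive multiplications to 7 at each level.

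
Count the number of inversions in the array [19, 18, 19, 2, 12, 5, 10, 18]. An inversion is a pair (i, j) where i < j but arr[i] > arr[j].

Finding inversions in [19, 18, 19, 2, 12, 5, 10, 18]:

(0, 1): arr[0]=19 > arr[1]=18
(0, 3): arr[0]=19 > arr[3]=2
(0, 4): arr[0]=19 > arr[4]=12
(0, 5): arr[0]=19 > arr[5]=5
(0, 6): arr[0]=19 > arr[6]=10
(0, 7): arr[0]=19 > arr[7]=18
(1, 3): arr[1]=18 > arr[3]=2
(1, 4): arr[1]=18 > arr[4]=12
(1, 5): arr[1]=18 > arr[5]=5
(1, 6): arr[1]=18 > arr[6]=10
(2, 3): arr[2]=19 > arr[3]=2
(2, 4): arr[2]=19 > arr[4]=12
(2, 5): arr[2]=19 > arr[5]=5
(2, 6): arr[2]=19 > arr[6]=10
(2, 7): arr[2]=19 > arr[7]=18
(4, 5): arr[4]=12 > arr[5]=5
(4, 6): arr[4]=12 > arr[6]=10

Total inversions: 17

The array has 17 inversion(s): (0,1), (0,3), (0,4), (0,5), (0,6), (0,7), (1,3), (1,4), (1,5), (1,6), (2,3), (2,4), (2,5), (2,6), (2,7), (4,5), (4,6). Each pair (i,j) satisfies i < j and arr[i] > arr[j].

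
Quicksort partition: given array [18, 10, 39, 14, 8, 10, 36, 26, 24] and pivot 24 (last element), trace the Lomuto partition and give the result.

Lomuto partition with pivot = 24:

Initial array: [18, 10, 39, 14, 8, 10, 36, 26, 24]

arr[0]=18 <= 24: swap with position 0, array becomes [18, 10, 39, 14, 8, 10, 36, 26, 24]
arr[1]=10 <= 24: swap with position 1, array becomes [18, 10, 39, 14, 8, 10, 36, 26, 24]
arr[2]=39 > 24: no swap
arr[3]=14 <= 24: swap with position 2, array becomes [18, 10, 14, 39, 8, 10, 36, 26, 24]
arr[4]=8 <= 24: swap with position 3, array becomes [18, 10, 14, 8, 39, 10, 36, 26, 24]
arr[5]=10 <= 24: swap with position 4, array becomes [18, 10, 14, 8, 10, 39, 36, 26, 24]
arr[6]=36 > 24: no swap
arr[7]=26 > 24: no swap

Place pivot at position 5: [18, 10, 14, 8, 10, 24, 36, 26, 39]
Pivot position: 5

After partitioning with pivot 24, the array becomes [18, 10, 14, 8, 10, 24, 36, 26, 39]. The pivot is placed at index 5. All elements to the left of the pivot are <= 24, and all elements to the right are > 24.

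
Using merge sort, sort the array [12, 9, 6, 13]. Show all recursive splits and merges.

Merge sort trace:

Split: [12, 9, 6, 13] -> [12, 9] and [6, 13]
  Split: [12, 9] -> [12] and [9]
  Merge: [12] + [9] -> [9, 12]
  Split: [6, 13] -> [6] and [13]
  Merge: [6] + [13] -> [6, 13]
Merge: [9, 12] + [6, 13] -> [6, 9, 12, 13]

Final sorted array: [6, 9, 12, 13]

The merge sort proceeds by recursively splitting the array and merging sorted halves.
After all merges, the sorted array is [6, 9, 12, 13].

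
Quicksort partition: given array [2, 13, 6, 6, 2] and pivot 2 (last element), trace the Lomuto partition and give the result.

Lomuto partition with pivot = 2:

Initial array: [2, 13, 6, 6, 2]

arr[0]=2 <= 2: swap with position 0, array becomes [2, 13, 6, 6, 2]
arr[1]=13 > 2: no swap
arr[2]=6 > 2: no swap
arr[3]=6 > 2: no swap

Place pivot at position 1: [2, 2, 6, 6, 13]
Pivot position: 1

After partitioning with pivot 2, the array becomes [2, 2, 6, 6, 13]. The pivot is placed at index 1. All elements to the left of the pivot are <= 2, and all elements to the right are > 2.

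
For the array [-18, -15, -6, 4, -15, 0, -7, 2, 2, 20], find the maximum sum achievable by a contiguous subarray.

Using Kadane's algorithm on [-18, -15, -6, 4, -15, 0, -7, 2, 2, 20]:

Scanning through the array:
Position 1 (value -15): max_ending_here = -15, max_so_far = -15
Position 2 (value -6): max_ending_here = -6, max_so_far = -6
Position 3 (value 4): max_ending_here = 4, max_so_far = 4
Position 4 (value -15): max_ending_here = -11, max_so_far = 4
Position 5 (value 0): max_ending_here = 0, max_so_far = 4
Position 6 (value -7): max_ending_here = -7, max_so_far = 4
Position 7 (value 2): max_ending_here = 2, max_so_far = 4
Position 8 (value 2): max_ending_here = 4, max_so_far = 4
Position 9 (value 20): max_ending_here = 24, max_so_far = 24

Maximum subarray: [2, 2, 20]
Maximum sum: 24

The maximum subarray is [2, 2, 20] with sum 24. This subarray runs from index 7 to index 9.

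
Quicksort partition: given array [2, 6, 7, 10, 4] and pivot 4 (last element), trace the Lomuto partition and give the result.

Lomuto partition with pivot = 4:

Initial array: [2, 6, 7, 10, 4]

arr[0]=2 <= 4: swap with position 0, array becomes [2, 6, 7, 10, 4]
arr[1]=6 > 4: no swap
arr[2]=7 > 4: no swap
arr[3]=10 > 4: no swap

Place pivot at position 1: [2, 4, 7, 10, 6]
Pivot position: 1

After partitioning with pivot 4, the array becomes [2, 4, 7, 10, 6]. The pivot is placed at index 1. All elements to the left of the pivot are <= 4, and all elements to the right are > 4.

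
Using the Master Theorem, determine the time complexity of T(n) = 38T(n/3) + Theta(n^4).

Master Theorem for T(n) = 38T(n/3) + O(n^4):

a = 38, b = 3, c = 4
log_b(a) = log_3(38) = 3.3111

Case 3: c = 4 > log_3(38) = 3.3111
T(n) = O(n^4) = O(n^4)

For T(n) = 38T(n/3) + O(n^4): log_3(38) = 3.3111. This is Case 3 of the Master Theorem (c > log_b(a), work dominated by root), giving O(n^4).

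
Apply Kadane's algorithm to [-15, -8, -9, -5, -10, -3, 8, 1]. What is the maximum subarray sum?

Using Kadane's algorithm on [-15, -8, -9, -5, -10, -3, 8, 1]:

Scanning through the array:
Position 1 (value -8): max_ending_here = -8, max_so_far = -8
Position 2 (value -9): max_ending_here = -9, max_so_far = -8
Position 3 (value -5): max_ending_here = -5, max_so_far = -5
Position 4 (value -10): max_ending_here = -10, max_so_far = -5
Position 5 (value -3): max_ending_here = -3, max_so_far = -3
Position 6 (value 8): max_ending_here = 8, max_so_far = 8
Position 7 (value 1): max_ending_here = 9, max_so_far = 9

Maximum subarray: [8, 1]
Maximum sum: 9

The maximum subarray is [8, 1] with sum 9. This subarray runs from index 6 to index 7.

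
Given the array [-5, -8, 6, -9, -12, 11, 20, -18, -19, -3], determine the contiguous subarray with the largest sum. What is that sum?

Using Kadane's algorithm on [-5, -8, 6, -9, -12, 11, 20, -18, -19, -3]:

Scanning through the array:
Position 1 (value -8): max_ending_here = -8, max_so_far = -5
Position 2 (value 6): max_ending_here = 6, max_so_far = 6
Position 3 (value -9): max_ending_here = -3, max_so_far = 6
Position 4 (value -12): max_ending_here = -12, max_so_far = 6
Position 5 (value 11): max_ending_here = 11, max_so_far = 11
Position 6 (value 20): max_ending_here = 31, max_so_far = 31
Position 7 (value -18): max_ending_here = 13, max_so_far = 31
Position 8 (value -19): max_ending_here = -6, max_so_far = 31
Position 9 (value -3): max_ending_here = -3, max_so_far = 31

Maximum subarray: [11, 20]
Maximum sum: 31

The maximum subarray is [11, 20] with sum 31. This subarray runs from index 5 to index 6.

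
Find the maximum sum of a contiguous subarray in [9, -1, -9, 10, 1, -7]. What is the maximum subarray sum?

Using Kadane's algorithm on [9, -1, -9, 10, 1, -7]:

Scanning through the array:
Position 1 (value -1): max_ending_here = 8, max_so_far = 9
Position 2 (value -9): max_ending_here = -1, max_so_far = 9
Position 3 (value 10): max_ending_here = 10, max_so_far = 10
Position 4 (value 1): max_ending_here = 11, max_so_far = 11
Position 5 (value -7): max_ending_here = 4, max_so_far = 11

Maximum subarray: [10, 1]
Maximum sum: 11

The maximum subarray is [10, 1] with sum 11. This subarray runs from index 3 to index 4.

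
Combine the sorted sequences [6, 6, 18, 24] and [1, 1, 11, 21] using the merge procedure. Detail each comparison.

Merging process:

Compare 6 vs 1: take 1 from right. Merged: [1]
Compare 6 vs 1: take 1 from right. Merged: [1, 1]
Compare 6 vs 11: take 6 from left. Merged: [1, 1, 6]
Compare 6 vs 11: take 6 from left. Merged: [1, 1, 6, 6]
Compare 18 vs 11: take 11 from right. Merged: [1, 1, 6, 6, 11]
Compare 18 vs 21: take 18 from left. Merged: [1, 1, 6, 6, 11, 18]
Compare 24 vs 21: take 21 from right. Merged: [1, 1, 6, 6, 11, 18, 21]
Append remaining from left: [24]. Merged: [1, 1, 6, 6, 11, 18, 21, 24]

Final merged array: [1, 1, 6, 6, 11, 18, 21, 24]
Total comparisons: 7

The merged array is [1, 1, 6, 6, 11, 18, 21, 24], requiring 7 comparisons. The merge step runs in O(n) time where n is the total number of elements.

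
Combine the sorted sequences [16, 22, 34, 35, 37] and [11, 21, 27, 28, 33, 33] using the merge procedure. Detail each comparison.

Merging process:

Compare 16 vs 11: take 11 from right. Merged: [11]
Compare 16 vs 21: take 16 from left. Merged: [11, 16]
Compare 22 vs 21: take 21 from right. Merged: [11, 16, 21]
Compare 22 vs 27: take 22 from left. Merged: [11, 16, 21, 22]
Compare 34 vs 27: take 27 from right. Merged: [11, 16, 21, 22, 27]
Compare 34 vs 28: take 28 from right. Merged: [11, 16, 21, 22, 27, 28]
Compare 34 vs 33: take 33 from right. Merged: [11, 16, 21, 22, 27, 28, 33]
Compare 34 vs 33: take 33 from right. Merged: [11, 16, 21, 22, 27, 28, 33, 33]
Append remaining from left: [34, 35, 37]. Merged: [11, 16, 21, 22, 27, 28, 33, 33, 34, 35, 37]

Final merged array: [11, 16, 21, 22, 27, 28, 33, 33, 34, 35, 37]
Total comparisons: 8

The merged array is [11, 16, 21, 22, 27, 28, 33, 33, 34, 35, 37], requiring 8 comparisons. The merge step runs in O(n) time where n is the total number of elements.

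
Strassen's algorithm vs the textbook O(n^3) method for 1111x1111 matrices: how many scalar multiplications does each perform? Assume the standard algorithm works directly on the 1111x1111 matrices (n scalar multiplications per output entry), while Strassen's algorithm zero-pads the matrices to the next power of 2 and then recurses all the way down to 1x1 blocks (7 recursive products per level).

Matrix multiplication for 1111x1111 matrices:

Strassen's algorithm requires power-of-2 dimensions. Pad 1111x1111 to 2048x2048 (next power of 2).

Standard algorithm: 1111^3 = 1371330631 multiplications
Strassen's algorithm: 7^(log2(2048)) = 7^11 = 1977326743 multiplications
Difference: 1371330631 - 1977326743 = -605996112 (Strassen uses MORE here due to padding overhead — for small or just-over-power-of-2 n, padding can outweigh the per-level savings)

Standard: 1371330631 multiplications (1111^3). Strassen: 1977326743 multiplications (7^11, after padding to 2048x2048). Strassen reduces 8 recursive multiplications to 7 at each level.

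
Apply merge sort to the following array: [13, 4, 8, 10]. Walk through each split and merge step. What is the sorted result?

Merge sort trace:

Split: [13, 4, 8, 10] -> [13, 4] and [8, 10]
  Split: [13, 4] -> [13] and [4]
  Merge: [13] + [4] -> [4, 13]
  Split: [8, 10] -> [8] and [10]
  Merge: [8] + [10] -> [8, 10]
Merge: [4, 13] + [8, 10] -> [4, 8, 10, 13]

Final sorted array: [4, 8, 10, 13]

The merge sort proceeds by recursively splitting the array and merging sorted halves.
After all merges, the sorted array is [4, 8, 10, 13].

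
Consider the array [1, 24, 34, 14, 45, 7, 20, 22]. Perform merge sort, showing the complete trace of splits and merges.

Merge sort trace:

Split: [1, 24, 34, 14, 45, 7, 20, 22] -> [1, 24, 34, 14] and [45, 7, 20, 22]
  Split: [1, 24, 34, 14] -> [1, 24] and [34, 14]
    Split: [1, 24] -> [1] and [24]
    Merge: [1] + [24] -> [1, 24]
    Split: [34, 14] -> [34] and [14]
    Merge: [34] + [14] -> [14, 34]
  Merge: [1, 24] + [14, 34] -> [1, 14, 24, 34]
  Split: [45, 7, 20, 22] -> [45, 7] and [20, 22]
    Split: [45, 7] -> [45] and [7]
    Merge: [45] + [7] -> [7, 45]
    Split: [20, 22] -> [20] and [22]
    Merge: [20] + [22] -> [20, 22]
  Merge: [7, 45] + [20, 22] -> [7, 20, 22, 45]
Merge: [1, 14, 24, 34] + [7, 20, 22, 45] -> [1, 7, 14, 20, 22, 24, 34, 45]

Final sorted array: [1, 7, 14, 20, 22, 24, 34, 45]

The merge sort proceeds by recursively splitting the array and merging sorted halves.
After all merges, the sorted array is [1, 7, 14, 20, 22, 24, 34, 45].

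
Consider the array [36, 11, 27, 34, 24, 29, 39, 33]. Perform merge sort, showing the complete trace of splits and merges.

Merge sort trace:

Split: [36, 11, 27, 34, 24, 29, 39, 33] -> [36, 11, 27, 34] and [24, 29, 39, 33]
  Split: [36, 11, 27, 34] -> [36, 11] and [27, 34]
    Split: [36, 11] -> [36] and [11]
    Merge: [36] + [11] -> [11, 36]
    Split: [27, 34] -> [27] and [34]
    Merge: [27] + [34] -> [27, 34]
  Merge: [11, 36] + [27, 34] -> [11, 27, 34, 36]
  Split: [24, 29, 39, 33] -> [24, 29] and [39, 33]
    Split: [24, 29] -> [24] and [29]
    Merge: [24] + [29] -> [24, 29]
    Split: [39, 33] -> [39] and [33]
    Merge: [39] + [33] -> [33, 39]
  Merge: [24, 29] + [33, 39] -> [24, 29, 33, 39]
Merge: [11, 27, 34, 36] + [24, 29, 33, 39] -> [11, 24, 27, 29, 33, 34, 36, 39]

Final sorted array: [11, 24, 27, 29, 33, 34, 36, 39]

The merge sort proceeds by recursively splitting the array and merging sorted halves.
After all merges, the sorted array is [11, 24, 27, 29, 33, 34, 36, 39].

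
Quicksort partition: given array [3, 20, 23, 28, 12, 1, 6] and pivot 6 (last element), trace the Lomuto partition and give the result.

Lomuto partition with pivot = 6:

Initial array: [3, 20, 23, 28, 12, 1, 6]

arr[0]=3 <= 6: swap with position 0, array becomes [3, 20, 23, 28, 12, 1, 6]
arr[1]=20 > 6: no swap
arr[2]=23 > 6: no swap
arr[3]=28 > 6: no swap
arr[4]=12 > 6: no swap
arr[5]=1 <= 6: swap with position 1, array becomes [3, 1, 23, 28, 12, 20, 6]

Place pivot at position 2: [3, 1, 6, 28, 12, 20, 23]
Pivot position: 2

After partitioning with pivot 6, the array becomes [3, 1, 6, 28, 12, 20, 23]. The pivot is placed at index 2. All elements to the left of the pivot are <= 6, and all elements to the right are > 6.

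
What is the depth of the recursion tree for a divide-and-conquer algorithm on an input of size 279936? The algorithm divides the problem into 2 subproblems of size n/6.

For divide and conquer with division factor 6:

Problem sizes at each level:
Level 0: 279936
Level 1: 46656
Level 2: 7776
Level 3: 1296
Level 4: 216
Level 5: 36
Level 6: 6
Level 7: 1

The root is level 0 and the size-1 base case is level 7 (the tree spans levels 0 through 7, i.e. 8 levels counting the root), so the depth is the number of divisions: log_6(279936) = 7

The recursion tree depth is log_6(279936) = 7. At each level, the problem size is divided by 6, so it takes 7 divisions to reduce to a base case of size 1. The algorithm makes 2 recursive calls at each level.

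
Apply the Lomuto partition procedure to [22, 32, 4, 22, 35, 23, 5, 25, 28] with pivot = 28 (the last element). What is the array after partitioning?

Lomuto partition with pivot = 28:

Initial array: [22, 32, 4, 22, 35, 23, 5, 25, 28]

arr[0]=22 <= 28: swap with position 0, array becomes [22, 32, 4, 22, 35, 23, 5, 25, 28]
arr[1]=32 > 28: no swap
arr[2]=4 <= 28: swap with position 1, array becomes [22, 4, 32, 22, 35, 23, 5, 25, 28]
arr[3]=22 <= 28: swap with position 2, array becomes [22, 4, 22, 32, 35, 23, 5, 25, 28]
arr[4]=35 > 28: no swap
arr[5]=23 <= 28: swap with position 3, array becomes [22, 4, 22, 23, 35, 32, 5, 25, 28]
arr[6]=5 <= 28: swap with position 4, array becomes [22, 4, 22, 23, 5, 32, 35, 25, 28]
arr[7]=25 <= 28: swap with position 5, array becomes [22, 4, 22, 23, 5, 25, 35, 32, 28]

Place pivot at position 6: [22, 4, 22, 23, 5, 25, 28, 32, 35]
Pivot position: 6

After partitioning with pivot 28, the array becomes [22, 4, 22, 23, 5, 25, 28, 32, 35]. The pivot is placed at index 6. All elements to the left of the pivot are <= 28, and all elements to the right are > 28.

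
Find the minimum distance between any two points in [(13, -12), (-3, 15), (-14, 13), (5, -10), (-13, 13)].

Computing all pairwise distances among 5 points:

d((13, -12), (-3, 15)) = 31.3847
d((13, -12), (-14, 13)) = 36.7967
d((13, -12), (5, -10)) = 8.2462
d((13, -12), (-13, 13)) = 36.0694
d((-3, 15), (-14, 13)) = 11.1803
d((-3, 15), (5, -10)) = 26.2488
d((-3, 15), (-13, 13)) = 10.198
d((-14, 13), (5, -10)) = 29.8329
d((-14, 13), (-13, 13)) = 1.0 <-- minimum
d((5, -10), (-13, 13)) = 29.2062

Closest pair: (-14, 13) and (-13, 13) with distance 1.0

The closest pair is (-14, 13) and (-13, 13) with Euclidean distance 1.0. For 5 points, brute-force pairwise comparison is shown above. For large n, the divide-and-conquer algorithm (sort by x, recurse on halves, check the dividing strip) achieves O(n log n).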